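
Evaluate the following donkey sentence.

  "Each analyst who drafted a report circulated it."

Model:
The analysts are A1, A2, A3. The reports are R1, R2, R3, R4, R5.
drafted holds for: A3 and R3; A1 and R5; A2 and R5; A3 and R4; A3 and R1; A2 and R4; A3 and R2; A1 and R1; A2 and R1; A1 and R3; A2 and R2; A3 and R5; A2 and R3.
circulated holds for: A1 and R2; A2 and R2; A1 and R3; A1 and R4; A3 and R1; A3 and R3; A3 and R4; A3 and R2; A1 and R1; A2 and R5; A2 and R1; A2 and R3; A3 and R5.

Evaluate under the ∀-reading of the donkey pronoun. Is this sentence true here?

"it" takes "a report" as antecedent — a donkey pronoun bound across the clause boundary.
Strong reading: for every (a,r) with drafted(a,r), circulated(a,r).
Restrictor pairs: (A1,R1) ✓  (A1,R3) ✓  (A1,R5) ✗  (A2,R1) ✓  (A2,R2) ✓  (A2,R3) ✓  (A2,R4) ✗  (A2,R5) ✓  (A3,R1) ✓  (A3,R2) ✓  (A3,R3) ✓  (A3,R4) ✓  (A3,R5) ✓
Counterexample: (A1,R5) is in drafted but fails the scope.

False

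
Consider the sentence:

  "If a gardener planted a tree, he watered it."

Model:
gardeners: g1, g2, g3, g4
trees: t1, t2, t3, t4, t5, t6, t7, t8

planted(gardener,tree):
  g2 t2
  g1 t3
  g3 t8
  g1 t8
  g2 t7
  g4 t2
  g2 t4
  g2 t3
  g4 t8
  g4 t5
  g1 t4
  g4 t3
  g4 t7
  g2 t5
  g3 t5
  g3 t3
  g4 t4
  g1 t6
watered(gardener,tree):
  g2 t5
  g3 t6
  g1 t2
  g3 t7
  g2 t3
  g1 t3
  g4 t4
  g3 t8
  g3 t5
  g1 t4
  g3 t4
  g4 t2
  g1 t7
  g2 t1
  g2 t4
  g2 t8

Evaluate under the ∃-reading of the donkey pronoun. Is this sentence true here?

"it" takes "a tree" as antecedent — a donkey pronoun bound across the clause boundary.
Weak reading: every gardener g with some planted-tree has at least one planted-tree t such that watered(g,t).
Per gardener: g1:✓  g2:✓  g3:✓  g4:✓
Every gardener in the restrictor has a witness.

True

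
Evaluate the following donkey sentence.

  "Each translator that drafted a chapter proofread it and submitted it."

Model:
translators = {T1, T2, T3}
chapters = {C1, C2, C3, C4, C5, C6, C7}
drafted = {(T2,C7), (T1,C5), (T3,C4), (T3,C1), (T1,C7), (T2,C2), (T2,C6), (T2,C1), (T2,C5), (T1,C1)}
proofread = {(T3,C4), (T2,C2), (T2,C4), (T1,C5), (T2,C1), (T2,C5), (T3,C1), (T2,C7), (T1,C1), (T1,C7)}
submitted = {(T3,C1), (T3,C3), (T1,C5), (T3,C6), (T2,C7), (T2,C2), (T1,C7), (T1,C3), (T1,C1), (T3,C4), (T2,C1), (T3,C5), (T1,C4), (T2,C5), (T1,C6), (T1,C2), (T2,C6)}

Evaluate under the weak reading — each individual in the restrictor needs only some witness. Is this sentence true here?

True

"it" takes "a chapter" as antecedent — a donkey pronoun bound across the clause boundary.
Weak reading: every translator t with some drafted-chapter has at least one drafted-chapter c such that proofread(t,c) ∧ submitted(t,c).
Per translator: T1:✓  T2:✓  T3:✓
Every translator in the restrictor has a witness.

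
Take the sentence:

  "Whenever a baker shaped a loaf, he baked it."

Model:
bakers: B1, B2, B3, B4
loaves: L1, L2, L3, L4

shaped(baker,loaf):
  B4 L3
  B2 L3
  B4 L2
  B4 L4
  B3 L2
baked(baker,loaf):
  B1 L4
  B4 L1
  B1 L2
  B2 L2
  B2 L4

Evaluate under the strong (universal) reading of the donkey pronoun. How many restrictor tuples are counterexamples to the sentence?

"it" takes "a loaf" as antecedent — a donkey pronoun bound across the clause boundary.
Strong reading: for every (b,l) with shaped(b,l), baked(b,l).
Restrictor pairs: (B2,L3) ✗  (B3,L2) ✗  (B4,L2) ✗  (B4,L3) ✗  (B4,L4) ✗
Counterexamples (restrictor pairs failing the scope): 5.

5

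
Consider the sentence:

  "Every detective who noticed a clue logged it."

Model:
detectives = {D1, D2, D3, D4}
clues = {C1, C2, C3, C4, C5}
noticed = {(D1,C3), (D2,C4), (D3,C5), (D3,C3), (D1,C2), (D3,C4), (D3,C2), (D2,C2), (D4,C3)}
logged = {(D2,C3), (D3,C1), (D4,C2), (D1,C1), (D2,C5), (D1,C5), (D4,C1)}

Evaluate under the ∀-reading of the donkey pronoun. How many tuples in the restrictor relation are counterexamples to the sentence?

"it" takes "a clue" as antecedent — a donkey pronoun bound across the clause boundary.
Strong reading: for every (d,c) with noticed(d,c), logged(d,c).
Restrictor pairs: (D1,C2) ✗  (D1,C3) ✗  (D2,C2) ✗  (D2,C4) ✗  (D3,C2) ✗  (D3,C3) ✗  (D3,C4) ✗  (D3,C5) ✗  (D4,C3) ✗
Counterexamples (restrictor pairs failing the scope): 9.

9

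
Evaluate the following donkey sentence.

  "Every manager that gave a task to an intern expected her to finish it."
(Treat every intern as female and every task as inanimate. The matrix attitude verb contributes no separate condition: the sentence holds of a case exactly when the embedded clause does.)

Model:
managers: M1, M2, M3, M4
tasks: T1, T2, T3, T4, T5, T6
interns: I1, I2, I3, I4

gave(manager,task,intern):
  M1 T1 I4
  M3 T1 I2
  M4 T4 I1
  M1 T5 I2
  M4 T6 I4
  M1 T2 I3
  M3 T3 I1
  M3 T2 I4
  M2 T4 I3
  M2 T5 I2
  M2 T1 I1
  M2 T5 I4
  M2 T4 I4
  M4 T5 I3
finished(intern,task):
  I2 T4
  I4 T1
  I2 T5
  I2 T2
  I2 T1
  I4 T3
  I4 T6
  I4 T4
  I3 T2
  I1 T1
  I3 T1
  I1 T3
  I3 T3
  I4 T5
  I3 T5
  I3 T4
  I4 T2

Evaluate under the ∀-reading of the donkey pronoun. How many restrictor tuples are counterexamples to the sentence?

1

"her" takes "an intern" as antecedent and "it" takes "a task"; both are donkey pronouns co-varying with the restrictor.
Strong reading: for every (m,t,i) with gave(m,t,i), finished(i,t).
Restrictor triples: (M1,T1,I4)→finished(I4,T1) ✓  (M1,T2,I3)→finished(I3,T2) ✓  (M1,T5,I2)→finished(I2,T5) ✓  (M2,T1,I1)→finished(I1,T1) ✓  (M2,T4,I3)→finished(I3,T4) ✓  (M2,T4,I4)→finished(I4,T4) ✓  (M2,T5,I2)→finished(I2,T5) ✓  (M2,T5,I4)→finished(I4,T5) ✓  (M3,T1,I2)→finished(I2,T1) ✓  (M3,T2,I4)→finished(I4,T2) ✓  (M3,T3,I1)→finished(I1,T3) ✓  (M4,T4,I1)→finished(I1,T4) ✗  (M4,T5,I3)→finished(I3,T5) ✓  (M4,T6,I4)→finished(I4,T6) ✓
Counterexamples (restrictor triples failing the scope): 1.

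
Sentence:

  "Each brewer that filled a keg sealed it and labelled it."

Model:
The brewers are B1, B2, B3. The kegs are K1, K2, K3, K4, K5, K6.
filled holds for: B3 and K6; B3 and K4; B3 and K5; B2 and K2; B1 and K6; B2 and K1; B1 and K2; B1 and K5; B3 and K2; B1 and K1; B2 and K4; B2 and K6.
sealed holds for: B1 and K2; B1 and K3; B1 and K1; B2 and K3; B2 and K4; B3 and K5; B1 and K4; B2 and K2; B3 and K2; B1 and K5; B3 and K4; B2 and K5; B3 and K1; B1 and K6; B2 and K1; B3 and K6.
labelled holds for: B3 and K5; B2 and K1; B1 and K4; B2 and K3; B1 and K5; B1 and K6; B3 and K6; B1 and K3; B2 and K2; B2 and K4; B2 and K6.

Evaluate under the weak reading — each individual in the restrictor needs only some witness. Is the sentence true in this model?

"it" takes "a keg" as antecedent — a donkey pronoun bound across the clause boundary.
Weak reading: every brewer b with some filled-keg has at least one filled-keg k such that sealed(b,k) ∧ labelled(b,k).
Per brewer: B1:✓  B2:✓  B3:✓
Every brewer in the restrictor has a witness.

True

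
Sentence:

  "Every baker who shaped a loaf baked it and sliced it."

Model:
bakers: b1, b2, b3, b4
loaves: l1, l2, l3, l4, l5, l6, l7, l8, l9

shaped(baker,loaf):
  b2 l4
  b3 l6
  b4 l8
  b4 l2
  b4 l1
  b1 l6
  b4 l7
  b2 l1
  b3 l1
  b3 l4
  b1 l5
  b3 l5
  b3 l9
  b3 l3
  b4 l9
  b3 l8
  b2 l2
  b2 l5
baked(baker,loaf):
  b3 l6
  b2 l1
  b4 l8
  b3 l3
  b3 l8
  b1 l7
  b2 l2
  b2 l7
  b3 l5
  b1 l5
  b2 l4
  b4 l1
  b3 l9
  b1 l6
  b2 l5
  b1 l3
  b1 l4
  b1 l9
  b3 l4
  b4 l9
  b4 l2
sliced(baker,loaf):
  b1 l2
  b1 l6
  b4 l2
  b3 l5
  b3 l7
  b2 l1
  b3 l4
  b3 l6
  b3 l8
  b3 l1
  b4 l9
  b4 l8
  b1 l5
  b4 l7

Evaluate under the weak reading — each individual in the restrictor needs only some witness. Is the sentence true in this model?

"it" takes "a loaf" as antecedent — a donkey pronoun bound across the clause boundary.
Weak reading: every baker b with some shaped-loaf has at least one shaped-loaf l such that baked(b,l) ∧ sliced(b,l).
Per baker: b1:✓  b2:✓  b3:✓  b4:✓
Every baker in the restrictor has a witness.

True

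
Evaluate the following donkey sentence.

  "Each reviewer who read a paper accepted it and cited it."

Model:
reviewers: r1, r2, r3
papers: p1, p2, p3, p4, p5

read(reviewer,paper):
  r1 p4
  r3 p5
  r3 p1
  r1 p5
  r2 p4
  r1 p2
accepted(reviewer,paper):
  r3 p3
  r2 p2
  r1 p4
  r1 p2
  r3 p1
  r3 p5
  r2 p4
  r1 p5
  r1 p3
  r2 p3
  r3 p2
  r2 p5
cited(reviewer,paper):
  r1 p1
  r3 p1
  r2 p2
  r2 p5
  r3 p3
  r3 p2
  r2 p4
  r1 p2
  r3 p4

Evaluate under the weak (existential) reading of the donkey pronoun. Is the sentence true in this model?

True

"it" takes "a paper" as antecedent — a donkey pronoun bound across the clause boundary.
Weak reading: every reviewer r with some read-paper has at least one read-paper p such that accepted(r,p) ∧ cited(r,p).
Per reviewer: r1:✓  r2:✓  r3:✓
Every reviewer in the restrictor has a witness.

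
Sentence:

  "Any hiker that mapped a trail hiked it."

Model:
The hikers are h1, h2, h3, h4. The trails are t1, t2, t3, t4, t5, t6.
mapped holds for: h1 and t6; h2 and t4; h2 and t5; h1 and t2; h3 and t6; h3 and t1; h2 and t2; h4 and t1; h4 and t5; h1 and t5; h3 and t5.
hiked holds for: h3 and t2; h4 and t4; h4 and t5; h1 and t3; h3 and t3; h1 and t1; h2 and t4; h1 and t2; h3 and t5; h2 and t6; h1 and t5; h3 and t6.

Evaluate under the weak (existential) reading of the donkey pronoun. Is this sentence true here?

"it" takes "a trail" as antecedent — a donkey pronoun bound across the clause boundary.
Weak reading: every hiker h with some mapped-trail has at least one mapped-trail t such that hiked(h,t).
Per hiker: h1:✓  h2:✓  h3:✓  h4:✓
Every hiker in the restrictor has a witness.

True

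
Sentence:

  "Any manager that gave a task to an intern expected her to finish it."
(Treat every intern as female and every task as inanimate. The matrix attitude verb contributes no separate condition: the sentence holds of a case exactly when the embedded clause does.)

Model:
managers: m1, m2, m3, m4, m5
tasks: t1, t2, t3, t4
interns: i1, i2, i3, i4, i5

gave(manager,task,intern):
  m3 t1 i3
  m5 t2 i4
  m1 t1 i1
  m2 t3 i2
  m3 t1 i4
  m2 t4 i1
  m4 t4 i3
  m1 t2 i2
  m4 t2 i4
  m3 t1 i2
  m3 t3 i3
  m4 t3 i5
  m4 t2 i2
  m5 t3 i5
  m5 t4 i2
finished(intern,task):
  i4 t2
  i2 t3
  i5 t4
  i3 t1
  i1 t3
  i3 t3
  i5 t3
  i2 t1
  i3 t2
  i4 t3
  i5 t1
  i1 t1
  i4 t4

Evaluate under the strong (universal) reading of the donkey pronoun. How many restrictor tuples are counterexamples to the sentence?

"her" takes "an intern" as antecedent and "it" takes "a task"; both are donkey pronouns co-varying with the restrictor.
Strong reading: for every (m,t,i) with gave(m,t,i), finished(i,t).
Restrictor triples: (m1,t1,i1)→finished(i1,t1) ✓  (m1,t2,i2)→finished(i2,t2) ✗  (m2,t3,i2)→finished(i2,t3) ✓  (m2,t4,i1)→finished(i1,t4) ✗  (m3,t1,i2)→finished(i2,t1) ✓  (m3,t1,i3)→finished(i3,t1) ✓  (m3,t1,i4)→finished(i4,t1) ✗  (m3,t3,i3)→finished(i3,t3) ✓  (m4,t2,i2)→finished(i2,t2) ✗  (m4,t2,i4)→finished(i4,t2) ✓  (m4,t3,i5)→finished(i5,t3) ✓  (m4,t4,i3)→finished(i3,t4) ✗  (m5,t2,i4)→finished(i4,t2) ✓  (m5,t3,i5)→finished(i5,t3) ✓  (m5,t4,i2)→finished(i2,t4) ✗
Counterexamples (restrictor triples failing the scope): 6.

6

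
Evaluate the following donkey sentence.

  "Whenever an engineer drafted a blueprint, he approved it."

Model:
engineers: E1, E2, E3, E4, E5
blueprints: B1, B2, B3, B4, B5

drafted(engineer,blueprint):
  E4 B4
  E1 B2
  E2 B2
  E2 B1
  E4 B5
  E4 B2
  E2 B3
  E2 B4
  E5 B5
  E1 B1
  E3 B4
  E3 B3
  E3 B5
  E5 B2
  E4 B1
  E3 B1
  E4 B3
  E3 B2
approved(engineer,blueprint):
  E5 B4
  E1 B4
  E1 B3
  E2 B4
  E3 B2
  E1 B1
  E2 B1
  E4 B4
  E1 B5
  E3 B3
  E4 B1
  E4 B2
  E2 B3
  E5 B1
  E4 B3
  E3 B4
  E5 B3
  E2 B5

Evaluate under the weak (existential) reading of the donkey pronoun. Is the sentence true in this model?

False

"it" takes "a blueprint" as antecedent — a donkey pronoun bound across the clause boundary.
Weak reading: every engineer e with some drafted-blueprint has at least one drafted-blueprint b such that approved(e,b).
Per engineer: E1:✓  E2:✓  E3:✓  E4:✓  E5:✗
E5 has no witness among its drafted-blueprints.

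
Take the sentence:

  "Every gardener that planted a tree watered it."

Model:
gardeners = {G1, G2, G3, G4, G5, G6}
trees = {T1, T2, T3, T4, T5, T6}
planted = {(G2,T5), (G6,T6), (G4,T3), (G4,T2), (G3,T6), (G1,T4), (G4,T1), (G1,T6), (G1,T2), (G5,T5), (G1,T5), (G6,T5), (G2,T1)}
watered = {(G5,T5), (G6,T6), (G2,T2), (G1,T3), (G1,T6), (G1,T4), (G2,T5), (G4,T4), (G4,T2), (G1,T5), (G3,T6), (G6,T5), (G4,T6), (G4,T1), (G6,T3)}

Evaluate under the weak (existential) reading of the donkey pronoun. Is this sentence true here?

"it" takes "a tree" as antecedent — a donkey pronoun bound across the clause boundary.
Weak reading: every gardener g with some planted-tree has at least one planted-tree t such that watered(g,t).
Per gardener: G1:✓  G2:✓  G3:✓  G4:✓  G5:✓  G6:✓
Every gardener in the restrictor has a witness.

True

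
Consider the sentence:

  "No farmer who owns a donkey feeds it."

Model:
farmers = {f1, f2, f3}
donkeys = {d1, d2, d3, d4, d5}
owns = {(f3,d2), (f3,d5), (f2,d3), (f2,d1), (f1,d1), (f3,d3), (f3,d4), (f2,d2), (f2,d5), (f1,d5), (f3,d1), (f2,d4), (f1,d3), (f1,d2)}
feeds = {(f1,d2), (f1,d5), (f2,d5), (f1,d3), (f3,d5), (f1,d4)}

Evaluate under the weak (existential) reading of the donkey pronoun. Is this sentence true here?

False

"it" takes "a donkey" as antecedent — a donkey pronoun bound across the clause boundary.
Truth condition: for no (f,d) with owns(f,d) does feeds(f,d) hold.
Restrictor pairs — does the scope hold? (f1,d1):fails  (f1,d2):holds  (f1,d3):holds  (f1,d5):holds  (f2,d1):fails  (f2,d2):fails  (f2,d3):fails  (f2,d4):fails  (f2,d5):holds  (f3,d1):fails  (f3,d2):fails  (f3,d3):fails  (f3,d4):fails  (f3,d5):holds
Scope holds for 5 pair(s), so the sentence is false.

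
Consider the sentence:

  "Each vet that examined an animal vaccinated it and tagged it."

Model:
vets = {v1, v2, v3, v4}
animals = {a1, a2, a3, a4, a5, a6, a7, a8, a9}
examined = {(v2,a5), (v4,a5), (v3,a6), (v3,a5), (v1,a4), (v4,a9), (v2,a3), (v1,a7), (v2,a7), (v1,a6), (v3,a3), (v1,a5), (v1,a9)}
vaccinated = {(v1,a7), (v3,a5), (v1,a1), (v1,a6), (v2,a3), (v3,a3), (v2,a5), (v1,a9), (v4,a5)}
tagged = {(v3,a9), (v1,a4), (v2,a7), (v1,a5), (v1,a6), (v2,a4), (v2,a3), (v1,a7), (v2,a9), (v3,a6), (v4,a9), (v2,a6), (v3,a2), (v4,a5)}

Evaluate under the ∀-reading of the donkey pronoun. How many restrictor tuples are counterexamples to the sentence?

9

"it" takes "an animal" as antecedent — a donkey pronoun bound across the clause boundary.
Strong reading: for every (v,a) with examined(v,a), vaccinated(v,a) ∧ tagged(v,a).
Restrictor pairs: (v1,a4) ✗  (v1,a5) ✗  (v1,a6) ✓  (v1,a7) ✓  (v1,a9) ✗  (v2,a3) ✓  (v2,a5) ✗  (v2,a7) ✗  (v3,a3) ✗  (v3,a5) ✗  (v3,a6) ✗  (v4,a5) ✓  (v4,a9) ✗
Counterexamples (restrictor pairs failing the scope): 9.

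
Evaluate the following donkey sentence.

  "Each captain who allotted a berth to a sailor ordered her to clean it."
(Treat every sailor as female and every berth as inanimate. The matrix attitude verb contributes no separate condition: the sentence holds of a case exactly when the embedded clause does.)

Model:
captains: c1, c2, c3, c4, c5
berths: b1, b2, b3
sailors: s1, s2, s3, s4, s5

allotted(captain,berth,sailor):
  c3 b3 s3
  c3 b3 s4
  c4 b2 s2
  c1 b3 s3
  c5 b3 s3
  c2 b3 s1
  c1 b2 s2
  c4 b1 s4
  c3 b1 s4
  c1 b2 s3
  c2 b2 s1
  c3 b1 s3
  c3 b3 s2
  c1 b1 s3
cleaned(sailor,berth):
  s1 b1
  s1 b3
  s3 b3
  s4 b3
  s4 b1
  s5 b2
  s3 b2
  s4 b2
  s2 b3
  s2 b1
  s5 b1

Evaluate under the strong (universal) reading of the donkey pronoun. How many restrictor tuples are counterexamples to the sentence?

5

"her" takes "a sailor" as antecedent and "it" takes "a berth"; both are donkey pronouns co-varying with the restrictor.
Strong reading: for every (c,b,s) with allotted(c,b,s), cleaned(s,b).
Restrictor triples: (c1,b1,s3)→cleaned(s3,b1) ✗  (c1,b2,s2)→cleaned(s2,b2) ✗  (c1,b2,s3)→cleaned(s3,b2) ✓  (c1,b3,s3)→cleaned(s3,b3) ✓  (c2,b2,s1)→cleaned(s1,b2) ✗  (c2,b3,s1)→cleaned(s1,b3) ✓  (c3,b1,s3)→cleaned(s3,b1) ✗  (c3,b1,s4)→cleaned(s4,b1) ✓  (c3,b3,s2)→cleaned(s2,b3) ✓  (c3,b3,s3)→cleaned(s3,b3) ✓  (c3,b3,s4)→cleaned(s4,b3) ✓  (c4,b1,s4)→cleaned(s4,b1) ✓  (c4,b2,s2)→cleaned(s2,b2) ✗  (c5,b3,s3)→cleaned(s3,b3) ✓
Counterexamples (restrictor triples failing the scope): 5.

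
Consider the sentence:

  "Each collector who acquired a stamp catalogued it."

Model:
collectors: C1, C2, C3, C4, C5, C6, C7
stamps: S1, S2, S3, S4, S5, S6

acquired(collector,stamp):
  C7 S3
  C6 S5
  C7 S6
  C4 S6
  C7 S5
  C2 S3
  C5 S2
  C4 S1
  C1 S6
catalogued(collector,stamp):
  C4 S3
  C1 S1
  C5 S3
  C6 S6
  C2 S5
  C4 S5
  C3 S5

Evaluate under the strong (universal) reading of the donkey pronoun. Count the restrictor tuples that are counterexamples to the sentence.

9

"it" takes "a stamp" as antecedent — a donkey pronoun bound across the clause boundary.
Strong reading: for every (c,s) with acquired(c,s), catalogued(c,s).
Restrictor pairs: (C1,S6) ✗  (C2,S3) ✗  (C4,S1) ✗  (C4,S6) ✗  (C5,S2) ✗  (C6,S5) ✗  (C7,S3) ✗  (C7,S5) ✗  (C7,S6) ✗
Counterexamples (restrictor pairs failing the scope): 9.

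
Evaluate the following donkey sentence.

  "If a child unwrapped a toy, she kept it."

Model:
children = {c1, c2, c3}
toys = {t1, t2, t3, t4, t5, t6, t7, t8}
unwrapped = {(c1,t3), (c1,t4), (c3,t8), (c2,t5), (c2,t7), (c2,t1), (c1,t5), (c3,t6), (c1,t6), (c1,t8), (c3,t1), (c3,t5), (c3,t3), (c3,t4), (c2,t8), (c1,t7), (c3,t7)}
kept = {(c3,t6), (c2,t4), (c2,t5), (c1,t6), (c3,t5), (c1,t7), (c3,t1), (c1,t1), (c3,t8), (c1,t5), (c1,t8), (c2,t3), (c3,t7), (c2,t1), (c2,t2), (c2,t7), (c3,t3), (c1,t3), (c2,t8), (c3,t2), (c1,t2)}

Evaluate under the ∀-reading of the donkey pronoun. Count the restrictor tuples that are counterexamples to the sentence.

"it" takes "a toy" as antecedent — a donkey pronoun bound across the clause boundary.
Strong reading: for every (c,t) with unwrapped(c,t), kept(c,t).
Restrictor pairs: (c1,t3) ✓  (c1,t4) ✗  (c1,t5) ✓  (c1,t6) ✓  (c1,t7) ✓  (c1,t8) ✓  (c2,t1) ✓  (c2,t5) ✓  (c2,t7) ✓  (c2,t8) ✓  (c3,t1) ✓  (c3,t3) ✓  (c3,t4) ✗  (c3,t5) ✓  (c3,t6) ✓  (c3,t7) ✓  (c3,t8) ✓
Counterexamples (restrictor pairs failing the scope): 2.

2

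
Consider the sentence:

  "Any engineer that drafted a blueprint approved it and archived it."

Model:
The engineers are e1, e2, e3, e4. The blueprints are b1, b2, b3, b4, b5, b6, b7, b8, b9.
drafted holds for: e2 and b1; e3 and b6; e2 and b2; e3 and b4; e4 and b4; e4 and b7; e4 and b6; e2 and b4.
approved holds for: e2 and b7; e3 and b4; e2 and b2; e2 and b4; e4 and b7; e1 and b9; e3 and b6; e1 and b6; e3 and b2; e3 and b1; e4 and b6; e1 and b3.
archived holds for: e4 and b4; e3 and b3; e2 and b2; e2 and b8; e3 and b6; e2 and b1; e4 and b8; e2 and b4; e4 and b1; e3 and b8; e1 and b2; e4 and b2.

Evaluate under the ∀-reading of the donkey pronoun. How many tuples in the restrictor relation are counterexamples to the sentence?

"it" takes "a blueprint" as antecedent — a donkey pronoun bound across the clause boundary.
Strong reading: for every (e,b) with drafted(e,b), approved(e,b) ∧ archived(e,b).
Restrictor pairs: (e2,b1) ✗  (e2,b2) ✓  (e2,b4) ✓  (e3,b4) ✗  (e3,b6) ✓  (e4,b4) ✗  (e4,b6) ✗  (e4,b7) ✗
Counterexamples (restrictor pairs failing the scope): 5.

5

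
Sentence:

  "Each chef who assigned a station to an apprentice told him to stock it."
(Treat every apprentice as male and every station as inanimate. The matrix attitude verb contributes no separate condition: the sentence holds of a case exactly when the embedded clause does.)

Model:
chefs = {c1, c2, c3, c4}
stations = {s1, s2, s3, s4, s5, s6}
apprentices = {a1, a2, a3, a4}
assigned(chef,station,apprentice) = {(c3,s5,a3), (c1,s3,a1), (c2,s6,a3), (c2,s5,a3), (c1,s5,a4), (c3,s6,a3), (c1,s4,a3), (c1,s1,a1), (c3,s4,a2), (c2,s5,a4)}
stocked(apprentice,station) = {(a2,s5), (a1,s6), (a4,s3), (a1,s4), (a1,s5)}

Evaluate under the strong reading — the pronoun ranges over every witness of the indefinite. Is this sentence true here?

"him" takes "an apprentice" as antecedent and "it" takes "a station"; both are donkey pronouns co-varying with the restrictor.
Strong reading: for every (c,s,a) with assigned(c,s,a), stocked(a,s).
Restrictor triples: (c1,s1,a1)→stocked(a1,s1) ✗  (c1,s3,a1)→stocked(a1,s3) ✗  (c1,s4,a3)→stocked(a3,s4) ✗  (c1,s5,a4)→stocked(a4,s5) ✗  (c2,s5,a3)→stocked(a3,s5) ✗  (c2,s5,a4)→stocked(a4,s5) ✗  (c2,s6,a3)→stocked(a3,s6) ✗  (c3,s4,a2)→stocked(a2,s4) ✗  (c3,s5,a3)→stocked(a3,s5) ✗  (c3,s6,a3)→stocked(a3,s6) ✗
Counterexample: (c1,s1,a1) — stocked(a1,s1) does not hold.

False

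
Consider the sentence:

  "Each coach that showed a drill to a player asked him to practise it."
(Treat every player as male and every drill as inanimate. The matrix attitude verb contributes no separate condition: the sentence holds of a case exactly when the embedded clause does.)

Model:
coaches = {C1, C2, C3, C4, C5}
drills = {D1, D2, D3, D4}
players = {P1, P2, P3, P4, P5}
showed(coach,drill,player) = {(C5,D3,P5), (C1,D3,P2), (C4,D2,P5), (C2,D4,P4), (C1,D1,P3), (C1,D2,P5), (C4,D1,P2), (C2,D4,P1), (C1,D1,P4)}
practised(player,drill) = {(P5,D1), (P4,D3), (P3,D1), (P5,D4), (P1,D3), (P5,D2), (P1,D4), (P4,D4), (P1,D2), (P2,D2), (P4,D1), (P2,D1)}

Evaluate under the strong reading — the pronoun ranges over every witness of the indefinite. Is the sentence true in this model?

False

"him" takes "a player" as antecedent and "it" takes "a drill"; both are donkey pronouns co-varying with the restrictor.
Strong reading: for every (c,d,p) with showed(c,d,p), practised(p,d).
Restrictor triples: (C1,D1,P3)→practised(P3,D1) ✓  (C1,D1,P4)→practised(P4,D1) ✓  (C1,D2,P5)→practised(P5,D2) ✓  (C1,D3,P2)→practised(P2,D3) ✗  (C2,D4,P1)→practised(P1,D4) ✓  (C2,D4,P4)→practised(P4,D4) ✓  (C4,D1,P2)→practised(P2,D1) ✓  (C4,D2,P5)→practised(P5,D2) ✓  (C5,D3,P5)→practised(P5,D3) ✗
Counterexample: (C1,D3,P2) — practised(P2,D3) does not hold.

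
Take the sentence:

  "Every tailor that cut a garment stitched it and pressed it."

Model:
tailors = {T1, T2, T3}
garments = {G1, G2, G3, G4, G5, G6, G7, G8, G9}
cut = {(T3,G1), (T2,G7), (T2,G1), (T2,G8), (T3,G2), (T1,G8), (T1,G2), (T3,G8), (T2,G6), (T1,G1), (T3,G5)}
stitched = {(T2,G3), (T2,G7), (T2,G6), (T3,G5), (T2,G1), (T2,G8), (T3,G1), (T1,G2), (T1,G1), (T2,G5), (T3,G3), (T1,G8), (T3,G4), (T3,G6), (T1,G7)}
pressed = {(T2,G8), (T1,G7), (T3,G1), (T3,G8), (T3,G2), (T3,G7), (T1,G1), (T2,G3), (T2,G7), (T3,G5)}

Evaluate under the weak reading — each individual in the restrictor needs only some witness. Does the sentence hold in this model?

"it" takes "a garment" as antecedent — a donkey pronoun bound across the clause boundary.
Weak reading: every tailor t with some cut-garment has at least one cut-garment g such that stitched(t,g) ∧ pressed(t,g).
Per tailor: T1:✓  T2:✓  T3:✓
Every tailor in the restrictor has a witness.

True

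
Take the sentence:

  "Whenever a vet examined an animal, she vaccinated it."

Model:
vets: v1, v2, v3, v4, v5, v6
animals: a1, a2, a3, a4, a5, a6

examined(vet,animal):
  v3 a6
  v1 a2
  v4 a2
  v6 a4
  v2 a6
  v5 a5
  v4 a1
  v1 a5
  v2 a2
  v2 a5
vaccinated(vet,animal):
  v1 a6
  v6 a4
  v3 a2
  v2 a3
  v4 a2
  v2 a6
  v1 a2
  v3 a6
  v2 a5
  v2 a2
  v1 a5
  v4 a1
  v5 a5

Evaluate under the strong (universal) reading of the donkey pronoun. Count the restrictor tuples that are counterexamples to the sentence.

"it" takes "an animal" as antecedent — a donkey pronoun bound across the clause boundary.
Strong reading: for every (v,a) with examined(v,a), vaccinated(v,a).
Restrictor pairs: (v1,a2) ✓  (v1,a5) ✓  (v2,a2) ✓  (v2,a5) ✓  (v2,a6) ✓  (v3,a6) ✓  (v4,a1) ✓  (v4,a2) ✓  (v5,a5) ✓  (v6,a4) ✓
Counterexamples (restrictor pairs failing the scope): 0.

0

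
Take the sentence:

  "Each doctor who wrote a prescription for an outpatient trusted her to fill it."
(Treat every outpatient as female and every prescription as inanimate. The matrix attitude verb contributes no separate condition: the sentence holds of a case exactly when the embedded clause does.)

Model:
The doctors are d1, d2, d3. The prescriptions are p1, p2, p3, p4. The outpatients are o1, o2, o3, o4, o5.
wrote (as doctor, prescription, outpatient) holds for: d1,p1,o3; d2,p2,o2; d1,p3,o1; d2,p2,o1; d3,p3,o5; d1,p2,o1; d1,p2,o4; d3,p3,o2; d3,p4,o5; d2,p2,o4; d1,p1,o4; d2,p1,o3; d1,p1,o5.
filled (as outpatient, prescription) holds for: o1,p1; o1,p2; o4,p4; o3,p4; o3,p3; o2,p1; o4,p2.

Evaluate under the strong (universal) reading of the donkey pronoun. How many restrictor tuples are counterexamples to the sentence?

9

"her" takes "an outpatient" as antecedent and "it" takes "a prescription"; both are donkey pronouns co-varying with the restrictor.
Strong reading: for every (d,p,o) with wrote(d,p,o), filled(o,p).
Restrictor triples: (d1,p1,o3)→filled(o3,p1) ✗  (d1,p1,o4)→filled(o4,p1) ✗  (d1,p1,o5)→filled(o5,p1) ✗  (d1,p2,o1)→filled(o1,p2) ✓  (d1,p2,o4)→filled(o4,p2) ✓  (d1,p3,o1)→filled(o1,p3) ✗  (d2,p1,o3)→filled(o3,p1) ✗  (d2,p2,o1)→filled(o1,p2) ✓  (d2,p2,o2)→filled(o2,p2) ✗  (d2,p2,o4)→filled(o4,p2) ✓  (d3,p3,o2)→filled(o2,p3) ✗  (d3,p3,o5)→filled(o5,p3) ✗  (d3,p4,o5)→filled(o5,p4) ✗
Counterexamples (restrictor triples failing the scope): 9.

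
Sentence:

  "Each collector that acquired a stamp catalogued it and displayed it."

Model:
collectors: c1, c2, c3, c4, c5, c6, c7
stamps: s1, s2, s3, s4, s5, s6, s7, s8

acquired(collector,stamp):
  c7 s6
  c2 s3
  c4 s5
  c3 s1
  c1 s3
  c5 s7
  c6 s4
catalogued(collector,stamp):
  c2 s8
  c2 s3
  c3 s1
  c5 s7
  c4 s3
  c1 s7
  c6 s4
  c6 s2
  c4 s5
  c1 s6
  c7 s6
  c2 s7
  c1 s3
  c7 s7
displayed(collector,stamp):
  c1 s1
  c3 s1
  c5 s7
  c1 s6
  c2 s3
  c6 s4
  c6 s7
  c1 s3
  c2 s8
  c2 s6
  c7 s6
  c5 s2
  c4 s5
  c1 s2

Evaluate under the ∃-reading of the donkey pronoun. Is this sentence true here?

True

"it" takes "a stamp" as antecedent — a donkey pronoun bound across the clause boundary.
Weak reading: every collector c with some acquired-stamp has at least one acquired-stamp s such that catalogued(c,s) ∧ displayed(c,s).
Per collector: c1:✓  c2:✓  c3:✓  c4:✓  c5:✓  c6:✓  c7:✓
Every collector in the restrictor has a witness.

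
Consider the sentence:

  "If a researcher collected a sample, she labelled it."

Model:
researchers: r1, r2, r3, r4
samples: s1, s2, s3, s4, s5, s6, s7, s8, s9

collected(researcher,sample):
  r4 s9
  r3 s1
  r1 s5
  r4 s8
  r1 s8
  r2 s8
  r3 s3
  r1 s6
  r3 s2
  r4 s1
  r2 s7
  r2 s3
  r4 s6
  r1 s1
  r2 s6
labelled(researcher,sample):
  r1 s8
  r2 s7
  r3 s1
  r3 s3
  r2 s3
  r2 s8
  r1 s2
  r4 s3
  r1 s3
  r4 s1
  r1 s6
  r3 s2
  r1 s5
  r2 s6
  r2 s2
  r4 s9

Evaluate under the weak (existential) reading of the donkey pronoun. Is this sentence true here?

"it" takes "a sample" as antecedent — a donkey pronoun bound across the clause boundary.
Weak reading: every researcher r with some collected-sample has at least one collected-sample s such that labelled(r,s).
Per researcher: r1:✓  r2:✓  r3:✓  r4:✓
Every researcher in the restrictor has a witness.

True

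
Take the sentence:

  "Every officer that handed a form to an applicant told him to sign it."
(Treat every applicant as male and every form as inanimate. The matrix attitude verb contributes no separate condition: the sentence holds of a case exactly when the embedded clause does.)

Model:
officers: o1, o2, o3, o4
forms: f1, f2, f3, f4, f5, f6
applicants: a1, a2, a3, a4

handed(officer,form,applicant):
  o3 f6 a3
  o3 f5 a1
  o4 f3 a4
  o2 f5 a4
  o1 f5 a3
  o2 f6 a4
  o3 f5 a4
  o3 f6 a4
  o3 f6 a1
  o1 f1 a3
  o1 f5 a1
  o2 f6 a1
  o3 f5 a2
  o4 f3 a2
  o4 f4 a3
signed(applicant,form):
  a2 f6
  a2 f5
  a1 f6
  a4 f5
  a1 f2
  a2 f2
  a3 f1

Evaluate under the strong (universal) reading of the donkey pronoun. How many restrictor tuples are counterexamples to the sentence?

9

"him" takes "an applicant" as antecedent and "it" takes "a form"; both are donkey pronouns co-varying with the restrictor.
Strong reading: for every (o,f,a) with handed(o,f,a), signed(a,f).
Restrictor triples: (o1,f1,a3)→signed(a3,f1) ✓  (o1,f5,a1)→signed(a1,f5) ✗  (o1,f5,a3)→signed(a3,f5) ✗  (o2,f5,a4)→signed(a4,f5) ✓  (o2,f6,a1)→signed(a1,f6) ✓  (o2,f6,a4)→signed(a4,f6) ✗  (o3,f5,a1)→signed(a1,f5) ✗  (o3,f5,a2)→signed(a2,f5) ✓  (o3,f5,a4)→signed(a4,f5) ✓  (o3,f6,a1)→signed(a1,f6) ✓  (o3,f6,a3)→signed(a3,f6) ✗  (o3,f6,a4)→signed(a4,f6) ✗  (o4,f3,a2)→signed(a2,f3) ✗  (o4,f3,a4)→signed(a4,f3) ✗  (o4,f4,a3)→signed(a3,f4) ✗
Counterexamples (restrictor triples failing the scope): 9.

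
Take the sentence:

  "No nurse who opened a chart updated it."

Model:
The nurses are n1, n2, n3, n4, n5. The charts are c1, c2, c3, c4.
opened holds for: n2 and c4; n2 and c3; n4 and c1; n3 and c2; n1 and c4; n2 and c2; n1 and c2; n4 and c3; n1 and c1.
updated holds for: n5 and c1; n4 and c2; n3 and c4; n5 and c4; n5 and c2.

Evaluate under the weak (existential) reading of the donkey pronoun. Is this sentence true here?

True

"it" takes "a chart" as antecedent — a donkey pronoun bound across the clause boundary.
Truth condition: for no (n,c) with opened(n,c) does updated(n,c) hold.
Restrictor pairs — does the scope hold? (n1,c1):fails  (n1,c2):fails  (n1,c4):fails  (n2,c2):fails  (n2,c3):fails  (n2,c4):fails  (n3,c2):fails  (n4,c1):fails  (n4,c3):fails
Scope holds for no restrictor pair, so the sentence is true.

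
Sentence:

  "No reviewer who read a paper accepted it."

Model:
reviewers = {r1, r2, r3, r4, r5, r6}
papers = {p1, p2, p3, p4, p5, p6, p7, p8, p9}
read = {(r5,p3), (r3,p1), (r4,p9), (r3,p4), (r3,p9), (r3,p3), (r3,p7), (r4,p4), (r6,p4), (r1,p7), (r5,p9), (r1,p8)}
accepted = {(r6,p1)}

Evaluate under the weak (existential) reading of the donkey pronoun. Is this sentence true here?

"it" takes "a paper" as antecedent — a donkey pronoun bound across the clause boundary.
Truth condition: for no (r,p) with read(r,p) does accepted(r,p) hold.
Restrictor pairs — does the scope hold? (r1,p7):fails  (r1,p8):fails  (r3,p1):fails  (r3,p3):fails  (r3,p4):fails  (r3,p7):fails  (r3,p9):fails  (r4,p4):fails  (r4,p9):fails  (r5,p3):fails  (r5,p9):fails  (r6,p4):fails
Scope holds for no restrictor pair, so the sentence is true.

True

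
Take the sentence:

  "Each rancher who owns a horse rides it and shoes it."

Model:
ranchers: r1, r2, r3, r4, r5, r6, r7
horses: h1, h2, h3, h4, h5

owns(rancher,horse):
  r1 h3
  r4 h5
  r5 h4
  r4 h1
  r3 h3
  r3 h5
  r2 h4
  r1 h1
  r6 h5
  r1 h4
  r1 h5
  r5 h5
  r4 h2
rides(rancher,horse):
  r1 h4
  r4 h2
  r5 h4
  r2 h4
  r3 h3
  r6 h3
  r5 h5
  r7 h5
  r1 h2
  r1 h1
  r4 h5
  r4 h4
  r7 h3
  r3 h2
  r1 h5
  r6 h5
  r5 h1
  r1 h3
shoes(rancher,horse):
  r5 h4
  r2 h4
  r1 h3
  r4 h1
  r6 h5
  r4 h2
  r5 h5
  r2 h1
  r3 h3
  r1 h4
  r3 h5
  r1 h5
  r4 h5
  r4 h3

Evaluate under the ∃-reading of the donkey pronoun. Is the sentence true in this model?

"it" takes "a horse" as antecedent — a donkey pronoun bound across the clause boundary.
Weak reading: every rancher r with some owns-horse has at least one owns-horse h such that rides(r,h) ∧ shoes(r,h).
Per rancher: r1:✓  r2:✓  r3:✓  r4:✓  r5:✓  r6:✓
Every rancher in the restrictor has a witness.

True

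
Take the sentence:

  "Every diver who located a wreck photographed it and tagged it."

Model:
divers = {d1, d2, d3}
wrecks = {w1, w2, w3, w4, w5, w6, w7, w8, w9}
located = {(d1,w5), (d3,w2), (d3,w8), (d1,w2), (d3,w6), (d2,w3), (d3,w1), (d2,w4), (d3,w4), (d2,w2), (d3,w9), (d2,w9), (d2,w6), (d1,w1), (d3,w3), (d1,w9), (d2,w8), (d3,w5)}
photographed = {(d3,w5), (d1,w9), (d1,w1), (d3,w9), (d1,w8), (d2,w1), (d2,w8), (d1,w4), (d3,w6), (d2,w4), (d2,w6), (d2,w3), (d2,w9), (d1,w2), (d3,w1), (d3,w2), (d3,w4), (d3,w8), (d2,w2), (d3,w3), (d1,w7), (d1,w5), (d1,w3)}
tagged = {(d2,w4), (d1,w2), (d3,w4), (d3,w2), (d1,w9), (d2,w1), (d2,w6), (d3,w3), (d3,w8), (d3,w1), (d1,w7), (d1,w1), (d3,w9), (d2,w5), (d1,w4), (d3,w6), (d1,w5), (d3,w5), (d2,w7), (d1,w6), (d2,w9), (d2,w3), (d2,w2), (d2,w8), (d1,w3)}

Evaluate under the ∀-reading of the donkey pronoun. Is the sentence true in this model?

"it" takes "a wreck" as antecedent — a donkey pronoun bound across the clause boundary.
Strong reading: for every (d,w) with located(d,w), photographed(d,w) ∧ tagged(d,w).
Restrictor pairs: (d1,w1) ✓  (d1,w2) ✓  (d1,w5) ✓  (d1,w9) ✓  (d2,w2) ✓  (d2,w3) ✓  (d2,w4) ✓  (d2,w6) ✓  (d2,w8) ✓  (d2,w9) ✓  (d3,w1) ✓  (d3,w2) ✓  (d3,w3) ✓  (d3,w4) ✓  (d3,w5) ✓  (d3,w6) ✓  (d3,w8) ✓  (d3,w9) ✓
Every restrictor pair satisfies the scope.

True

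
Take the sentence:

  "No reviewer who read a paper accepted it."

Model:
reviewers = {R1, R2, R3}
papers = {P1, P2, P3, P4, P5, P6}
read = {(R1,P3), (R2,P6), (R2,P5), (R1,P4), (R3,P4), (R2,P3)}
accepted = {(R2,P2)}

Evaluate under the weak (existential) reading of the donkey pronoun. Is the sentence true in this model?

True

"it" takes "a paper" as antecedent — a donkey pronoun bound across the clause boundary.
Truth condition: for no (r,p) with read(r,p) does accepted(r,p) hold.
Restrictor pairs — does the scope hold? (R1,P3):fails  (R1,P4):fails  (R2,P3):fails  (R2,P5):fails  (R2,P6):fails  (R3,P4):fails
Scope holds for no restrictor pair, so the sentence is true.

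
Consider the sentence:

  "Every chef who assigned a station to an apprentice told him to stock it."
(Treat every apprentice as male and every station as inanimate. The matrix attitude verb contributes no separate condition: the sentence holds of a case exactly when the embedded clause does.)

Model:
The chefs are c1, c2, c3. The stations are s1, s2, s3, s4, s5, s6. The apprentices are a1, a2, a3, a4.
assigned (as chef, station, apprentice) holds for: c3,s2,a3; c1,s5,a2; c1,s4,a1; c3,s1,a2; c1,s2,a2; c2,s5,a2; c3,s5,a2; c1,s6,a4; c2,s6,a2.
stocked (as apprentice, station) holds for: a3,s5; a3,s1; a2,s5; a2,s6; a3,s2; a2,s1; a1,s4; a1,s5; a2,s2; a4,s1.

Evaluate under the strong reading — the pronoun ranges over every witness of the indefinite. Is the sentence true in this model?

False

"him" takes "an apprentice" as antecedent and "it" takes "a station"; both are donkey pronouns co-varying with the restrictor.
Strong reading: for every (c,s,a) with assigned(c,s,a), stocked(a,s).
Restrictor triples: (c1,s2,a2)→stocked(a2,s2) ✓  (c1,s4,a1)→stocked(a1,s4) ✓  (c1,s5,a2)→stocked(a2,s5) ✓  (c1,s6,a4)→stocked(a4,s6) ✗  (c2,s5,a2)→stocked(a2,s5) ✓  (c2,s6,a2)→stocked(a2,s6) ✓  (c3,s1,a2)→stocked(a2,s1) ✓  (c3,s2,a3)→stocked(a3,s2) ✓  (c3,s5,a2)→stocked(a2,s5) ✓
Counterexample: (c1,s6,a4) — stocked(a4,s6) does not hold.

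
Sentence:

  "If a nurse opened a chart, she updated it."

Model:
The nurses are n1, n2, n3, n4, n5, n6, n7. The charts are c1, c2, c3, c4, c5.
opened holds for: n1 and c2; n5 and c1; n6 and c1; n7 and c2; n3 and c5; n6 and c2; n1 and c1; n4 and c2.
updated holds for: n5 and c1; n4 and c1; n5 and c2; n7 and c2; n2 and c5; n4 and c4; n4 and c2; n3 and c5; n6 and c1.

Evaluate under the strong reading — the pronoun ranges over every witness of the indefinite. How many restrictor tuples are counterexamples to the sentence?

3

"it" takes "a chart" as antecedent — a donkey pronoun bound across the clause boundary.
Strong reading: for every (n,c) with opened(n,c), updated(n,c).
Restrictor pairs: (n1,c1) ✗  (n1,c2) ✗  (n3,c5) ✓  (n4,c2) ✓  (n5,c1) ✓  (n6,c1) ✓  (n6,c2) ✗  (n7,c2) ✓
Counterexamples (restrictor pairs failing the scope): 3.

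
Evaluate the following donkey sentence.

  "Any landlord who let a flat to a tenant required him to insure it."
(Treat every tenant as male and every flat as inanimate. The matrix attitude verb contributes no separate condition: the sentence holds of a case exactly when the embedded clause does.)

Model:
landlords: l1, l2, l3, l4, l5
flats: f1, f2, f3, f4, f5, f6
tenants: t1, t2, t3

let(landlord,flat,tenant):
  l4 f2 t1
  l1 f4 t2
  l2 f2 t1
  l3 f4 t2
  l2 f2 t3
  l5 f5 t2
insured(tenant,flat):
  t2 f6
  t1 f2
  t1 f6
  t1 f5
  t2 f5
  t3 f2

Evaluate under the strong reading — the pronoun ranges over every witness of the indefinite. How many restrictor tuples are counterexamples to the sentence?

2

"him" takes "a tenant" as antecedent and "it" takes "a flat"; both are donkey pronouns co-varying with the restrictor.
Strong reading: for every (l,f,t) with let(l,f,t), insured(t,f).
Restrictor triples: (l1,f4,t2)→insured(t2,f4) ✗  (l2,f2,t1)→insured(t1,f2) ✓  (l2,f2,t3)→insured(t3,f2) ✓  (l3,f4,t2)→insured(t2,f4) ✗  (l4,f2,t1)→insured(t1,f2) ✓  (l5,f5,t2)→insured(t2,f5) ✓
Counterexamples (restrictor triples failing the scope): 2.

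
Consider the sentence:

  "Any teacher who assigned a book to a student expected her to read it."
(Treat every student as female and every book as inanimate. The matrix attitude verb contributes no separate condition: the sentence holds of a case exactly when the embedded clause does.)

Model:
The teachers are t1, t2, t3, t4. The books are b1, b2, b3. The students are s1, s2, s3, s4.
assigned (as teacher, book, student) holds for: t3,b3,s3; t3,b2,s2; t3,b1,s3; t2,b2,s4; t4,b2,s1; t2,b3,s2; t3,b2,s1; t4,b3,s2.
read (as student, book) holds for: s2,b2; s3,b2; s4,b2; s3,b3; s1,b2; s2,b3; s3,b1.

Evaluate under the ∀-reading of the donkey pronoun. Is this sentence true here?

"her" takes "a student" as antecedent and "it" takes "a book"; both are donkey pronouns co-varying with the restrictor.
Strong reading: for every (t,b,s) with assigned(t,b,s), read(s,b).
Restrictor triples: (t2,b2,s4)→read(s4,b2) ✓  (t2,b3,s2)→read(s2,b3) ✓  (t3,b1,s3)→read(s3,b1) ✓  (t3,b2,s1)→read(s1,b2) ✓  (t3,b2,s2)→read(s2,b2) ✓  (t3,b3,s3)→read(s3,b3) ✓  (t4,b2,s1)→read(s1,b2) ✓  (t4,b3,s2)→read(s2,b3) ✓
Every restrictor triple satisfies the scope.

True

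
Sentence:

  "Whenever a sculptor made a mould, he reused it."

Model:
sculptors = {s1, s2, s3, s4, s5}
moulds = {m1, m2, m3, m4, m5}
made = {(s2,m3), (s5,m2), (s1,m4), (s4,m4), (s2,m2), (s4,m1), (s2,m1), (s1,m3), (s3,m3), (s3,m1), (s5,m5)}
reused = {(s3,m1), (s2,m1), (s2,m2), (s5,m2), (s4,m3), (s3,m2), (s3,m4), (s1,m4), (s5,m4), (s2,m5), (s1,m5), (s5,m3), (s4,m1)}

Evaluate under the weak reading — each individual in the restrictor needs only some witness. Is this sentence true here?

True

"it" takes "a mould" as antecedent — a donkey pronoun bound across the clause boundary.
Weak reading: every sculptor s with some made-mould has at least one made-mould m such that reused(s,m).
Per sculptor: s1:✓  s2:✓  s3:✓  s4:✓  s5:✓
Every sculptor in the restrictor has a witness.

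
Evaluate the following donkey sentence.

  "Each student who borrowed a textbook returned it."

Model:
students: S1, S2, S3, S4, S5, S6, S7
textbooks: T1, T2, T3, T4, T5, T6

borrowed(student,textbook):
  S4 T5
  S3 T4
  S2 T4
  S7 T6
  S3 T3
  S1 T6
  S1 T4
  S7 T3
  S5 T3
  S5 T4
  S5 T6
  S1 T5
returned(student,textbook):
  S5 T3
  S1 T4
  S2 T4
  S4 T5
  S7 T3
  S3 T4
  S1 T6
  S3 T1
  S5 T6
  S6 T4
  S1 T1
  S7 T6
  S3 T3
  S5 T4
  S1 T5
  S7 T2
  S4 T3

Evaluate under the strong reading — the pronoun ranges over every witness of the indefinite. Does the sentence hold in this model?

"it" takes "a textbook" as antecedent — a donkey pronoun bound across the clause boundary.
Strong reading: for every (s,t) with borrowed(s,t), returned(s,t).
Restrictor pairs: (S1,T4) ✓  (S1,T5) ✓  (S1,T6) ✓  (S2,T4) ✓  (S3,T3) ✓  (S3,T4) ✓  (S4,T5) ✓  (S5,T3) ✓  (S5,T4) ✓  (S5,T6) ✓  (S7,T3) ✓  (S7,T6) ✓
Every restrictor pair satisfies the scope.

True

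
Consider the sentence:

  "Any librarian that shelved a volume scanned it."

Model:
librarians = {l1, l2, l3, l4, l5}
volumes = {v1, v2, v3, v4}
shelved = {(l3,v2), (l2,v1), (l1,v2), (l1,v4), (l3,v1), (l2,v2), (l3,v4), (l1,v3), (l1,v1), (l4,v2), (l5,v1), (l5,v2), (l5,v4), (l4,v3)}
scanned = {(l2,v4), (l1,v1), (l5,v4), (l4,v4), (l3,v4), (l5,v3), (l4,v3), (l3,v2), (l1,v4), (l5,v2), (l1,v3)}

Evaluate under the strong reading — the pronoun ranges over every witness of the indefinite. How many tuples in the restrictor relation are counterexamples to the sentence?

6

"it" takes "a volume" as antecedent — a donkey pronoun bound across the clause boundary.
Strong reading: for every (l,v) with shelved(l,v), scanned(l,v).
Restrictor pairs: (l1,v1) ✓  (l1,v2) ✗  (l1,v3) ✓  (l1,v4) ✓  (l2,v1) ✗  (l2,v2) ✗  (l3,v1) ✗  (l3,v2) ✓  (l3,v4) ✓  (l4,v2) ✗  (l4,v3) ✓  (l5,v1) ✗  (l5,v2) ✓  (l5,v4) ✓
Counterexamples (restrictor pairs failing the scope): 6.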